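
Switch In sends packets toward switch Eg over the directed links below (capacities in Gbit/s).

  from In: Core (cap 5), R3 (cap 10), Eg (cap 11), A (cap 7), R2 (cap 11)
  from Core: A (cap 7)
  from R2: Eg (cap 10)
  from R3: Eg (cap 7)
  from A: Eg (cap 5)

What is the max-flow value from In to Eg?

Augment In→Eg: bottleneck 11, flow now 11.
Augment In→R2→Eg: bottleneck 10, flow now 21.
Augment In→R3→Eg: bottleneck 7, flow now 28.
Augment In→A→Eg: bottleneck 5, flow now 33.
No augmenting path remains; maximum flow = 33.
In the residual graph, reachable from In: {In, Core, R2, R3, A}.
Min-cut edges: In→Eg (11), R2→Eg (10), R3→Eg (7), A→Eg (5); capacity 11 + 10 + 7 + 5 = 33.
This cut is saturated, so no flow can exceed 33.

33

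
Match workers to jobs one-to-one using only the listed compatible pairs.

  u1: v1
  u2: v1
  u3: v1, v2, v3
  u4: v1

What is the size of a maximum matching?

2

Unit-capacity flow: source→left, listed edges, right→sink; max matching = max flow.
Augmenting path u1→v1 (+1); matched 1.
Augmenting path u3→v2 (+1); matched 2.
No augmenting path remains; maximum matching = 2.
König certificate: {u3, v1} is a vertex cover of size 2 (every listed pair touches it), so no matching can be larger.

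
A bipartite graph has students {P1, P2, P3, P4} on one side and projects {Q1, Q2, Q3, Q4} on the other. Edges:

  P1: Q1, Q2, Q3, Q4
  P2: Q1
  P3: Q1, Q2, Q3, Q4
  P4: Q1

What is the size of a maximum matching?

3

Unit-capacity flow: source→left, listed edges, right→sink; max matching = max flow.
Augmenting path P1→Q1 (+1); matched 1.
Augmenting path P3→Q2 (+1); matched 2.
Augmenting path P2→Q1→P1→Q3 (+1); matched 3.
No augmenting path remains; maximum matching = 3.
König certificate: {P1, P3, Q1} is a vertex cover of size 3 (every listed pair touches it), so no matching can be larger.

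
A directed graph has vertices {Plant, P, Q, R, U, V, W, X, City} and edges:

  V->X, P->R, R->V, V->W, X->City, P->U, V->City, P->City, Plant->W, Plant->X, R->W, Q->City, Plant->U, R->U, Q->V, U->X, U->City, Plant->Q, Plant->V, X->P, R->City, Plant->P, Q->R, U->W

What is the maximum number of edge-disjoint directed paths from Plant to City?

5

Assign every edge capacity 1; by Menger, the answer equals the max flow.
Path Plant→P→City (+1); total 1.
Path Plant→Q→City (+1); total 2.
Path Plant→U→City (+1); total 3.
Path Plant→V→City (+1); total 4.
Path Plant→X→City (+1); total 5.
No residual Plant→City path; max flow = 5.
Certifying cut of size 5: {Plant→P, Plant→Q, Plant→U, Plant→V, Plant→X}.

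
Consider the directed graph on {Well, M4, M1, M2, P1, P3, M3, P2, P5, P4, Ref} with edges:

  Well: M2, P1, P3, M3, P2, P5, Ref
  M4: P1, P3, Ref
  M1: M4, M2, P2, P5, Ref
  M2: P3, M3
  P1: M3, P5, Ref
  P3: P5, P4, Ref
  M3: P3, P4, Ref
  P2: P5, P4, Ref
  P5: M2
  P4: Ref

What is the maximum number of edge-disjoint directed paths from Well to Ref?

Assign every edge capacity 1; by Menger, the answer equals the max flow.
Path Well→Ref (+1); total 1.
Path Well→P1→Ref (+1); total 2.
Path Well→P3→Ref (+1); total 3.
Path Well→M3→Ref (+1); total 4.
Path Well→P2→Ref (+1); total 5.
Path Well→M2→P3→P4→Ref (+1); total 6.
No residual Well→Ref path; max flow = 6.
Certifying cut of size 6: {M3→Ref, P3→Ref, P4→Ref, Well→P1, Well→P2, Well→Ref}.

6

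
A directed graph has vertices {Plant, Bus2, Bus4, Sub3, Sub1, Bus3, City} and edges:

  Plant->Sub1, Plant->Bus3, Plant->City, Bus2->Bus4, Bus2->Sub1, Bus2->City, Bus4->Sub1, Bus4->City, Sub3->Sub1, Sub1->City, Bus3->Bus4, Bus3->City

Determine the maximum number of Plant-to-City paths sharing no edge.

3

Assign every edge capacity 1; by Menger, the answer equals the max flow.
Path Plant→City (+1); total 1.
Path Plant→Sub1→City (+1); total 2.
Path Plant→Bus3→City (+1); total 3.
No residual Plant→City path; max flow = 3.
Certifying cut of size 3: {Plant→Bus3, Plant→City, Plant→Sub1}.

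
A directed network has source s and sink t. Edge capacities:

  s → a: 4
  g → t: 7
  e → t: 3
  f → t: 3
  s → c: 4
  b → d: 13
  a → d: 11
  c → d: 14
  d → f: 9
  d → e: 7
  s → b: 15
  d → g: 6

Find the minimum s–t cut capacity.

Augment s→a→d→e→t: bottleneck 3, flow now 3.
Augment s→a→d→f→t: bottleneck 1, flow now 4.
Augment s→b→d→f→t: bottleneck 2, flow now 6.
Augment s→b→d→g→t: bottleneck 6, flow now 12.
No augmenting path remains; maximum flow = 12.
By max-flow min-cut, the minimum cut capacity equals the max flow.
In the residual graph, reachable from s: {s, a, b, c, d, e, f}.
Min-cut edges: d→g (6), e→t (3), f→t (3); capacity 6 + 3 + 3 = 12.

12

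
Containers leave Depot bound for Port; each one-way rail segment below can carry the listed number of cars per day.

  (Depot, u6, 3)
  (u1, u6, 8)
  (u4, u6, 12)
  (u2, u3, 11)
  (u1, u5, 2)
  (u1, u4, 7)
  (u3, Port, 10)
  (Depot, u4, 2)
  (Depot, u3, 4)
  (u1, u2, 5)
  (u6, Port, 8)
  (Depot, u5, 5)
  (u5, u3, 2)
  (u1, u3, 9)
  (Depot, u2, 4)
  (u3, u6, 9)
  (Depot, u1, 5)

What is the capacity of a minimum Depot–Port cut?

Augment Depot→u3→Port: bottleneck 4, flow now 4.
Augment Depot→u6→Port: bottleneck 3, flow now 7.
Augment Depot→u1→u3→Port: bottleneck 5, flow now 12.
Augment Depot→u2→u3→Port: bottleneck 1, flow now 13.
Augment Depot→u4→u6→Port: bottleneck 2, flow now 15.
Augment Depot→u2→u3→u6→Port: bottleneck 3, flow now 18.
No augmenting path remains; maximum flow = 18.
By max-flow min-cut, the minimum cut capacity equals the max flow.
In the residual graph, reachable from Depot: {Depot, u1, u2, u3, u4, u5, u6}.
Min-cut edges: u3→Port (10), u6→Port (8); capacity 10 + 8 = 18.

18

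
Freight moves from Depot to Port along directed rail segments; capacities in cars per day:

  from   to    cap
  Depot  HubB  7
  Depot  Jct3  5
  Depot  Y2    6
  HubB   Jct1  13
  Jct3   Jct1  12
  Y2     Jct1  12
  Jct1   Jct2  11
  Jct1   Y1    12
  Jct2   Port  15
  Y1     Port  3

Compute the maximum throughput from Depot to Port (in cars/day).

14

Augment Depot→HubB→Jct1→Jct2→Port: bottleneck 7, flow now 7.
Augment Depot→Jct3→Jct1→Jct2→Port: bottleneck 4, flow now 11.
Augment Depot→Jct3→Jct1→Y1→Port: bottleneck 1, flow now 12.
Augment Depot→Y2→Jct1→Y1→Port: bottleneck 2, flow now 14.
No augmenting path remains; maximum flow = 14.
In the residual graph, reachable from Depot: {Depot, HubB, Jct3, Y2, Jct1, Y1}.
Min-cut edges: Jct1→Jct2 (11), Y1→Port (3); capacity 11 + 3 = 14.
This cut is saturated, so no flow can exceed 14.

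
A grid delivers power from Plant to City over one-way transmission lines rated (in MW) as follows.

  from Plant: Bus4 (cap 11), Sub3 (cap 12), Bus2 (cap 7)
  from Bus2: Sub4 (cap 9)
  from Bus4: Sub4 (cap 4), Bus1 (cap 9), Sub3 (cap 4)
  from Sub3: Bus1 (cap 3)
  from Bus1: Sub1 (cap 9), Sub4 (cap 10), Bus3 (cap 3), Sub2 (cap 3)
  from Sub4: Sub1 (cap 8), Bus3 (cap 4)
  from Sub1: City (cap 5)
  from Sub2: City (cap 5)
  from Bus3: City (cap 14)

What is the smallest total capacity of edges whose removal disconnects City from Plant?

Augment Plant→Bus2→Sub4→Sub1→City: bottleneck 5, flow now 5.
Augment Plant→Bus2→Sub4→Bus3→City: bottleneck 2, flow now 7.
Augment Plant→Bus4→Bus1→Sub2→City: bottleneck 3, flow now 10.
Augment Plant→Bus4→Bus1→Bus3→City: bottleneck 3, flow now 13.
Augment Plant→Bus4→Sub4→Bus3→City: bottleneck 2, flow now 15.
No augmenting path remains; maximum flow = 15.
By max-flow min-cut, the minimum cut capacity equals the max flow.
In the residual graph, reachable from Plant: {Plant, Bus2, Bus4, Sub3, Bus1, Sub4, Sub1}.
Min-cut edges: Bus1→Sub2 (3), Bus1→Bus3 (3), Sub4→Bus3 (4), Sub1→City (5); capacity 3 + 3 + 4 + 5 = 15.

15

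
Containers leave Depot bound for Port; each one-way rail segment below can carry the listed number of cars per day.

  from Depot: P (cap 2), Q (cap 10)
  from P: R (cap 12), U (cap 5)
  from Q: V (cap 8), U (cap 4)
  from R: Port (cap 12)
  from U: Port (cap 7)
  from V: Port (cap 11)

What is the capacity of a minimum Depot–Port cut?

Augment Depot→P→R→Port: bottleneck 2, flow now 2.
Augment Depot→Q→U→Port: bottleneck 4, flow now 6.
Augment Depot→Q→V→Port: bottleneck 6, flow now 12.
No augmenting path remains; maximum flow = 12.
By max-flow min-cut, the minimum cut capacity equals the max flow.
In the residual graph, reachable from Depot: {Depot}.
Min-cut edges: Depot→P (2), Depot→Q (10); capacity 2 + 10 = 12.

12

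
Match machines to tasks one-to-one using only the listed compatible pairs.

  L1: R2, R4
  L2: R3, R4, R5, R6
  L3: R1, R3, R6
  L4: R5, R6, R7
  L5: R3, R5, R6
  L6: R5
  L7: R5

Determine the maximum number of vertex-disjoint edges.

Unit-capacity flow: source→left, listed edges, right→sink; max matching = max flow.
Augmenting path L1→R2 (+1); matched 1.
Augmenting path L2→R3 (+1); matched 2.
Augmenting path L3→R1 (+1); matched 3.
Augmenting path L4→R5 (+1); matched 4.
Augmenting path L5→R6 (+1); matched 5.
Augmenting path L6→R5→L4→R7 (+1); matched 6.
No augmenting path remains; maximum matching = 6.
König certificate: {L1, L2, L3, L4, L5, R5} is a vertex cover of size 6 (every listed pair touches it), so no matching can be larger.

6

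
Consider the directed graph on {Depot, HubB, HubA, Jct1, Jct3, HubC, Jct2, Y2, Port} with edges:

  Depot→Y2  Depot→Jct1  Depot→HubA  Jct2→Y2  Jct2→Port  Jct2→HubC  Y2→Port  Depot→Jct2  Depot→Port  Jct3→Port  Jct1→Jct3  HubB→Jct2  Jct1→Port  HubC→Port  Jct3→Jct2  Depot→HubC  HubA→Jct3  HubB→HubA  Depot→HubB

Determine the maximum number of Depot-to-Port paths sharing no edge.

6

Assign every edge capacity 1; by Menger, the answer equals the max flow.
Path Depot→Port (+1); total 1.
Path Depot→Jct1→Port (+1); total 2.
Path Depot→HubC→Port (+1); total 3.
Path Depot→Jct2→Port (+1); total 4.
Path Depot→Y2→Port (+1); total 5.
Path Depot→HubA→Jct3→Port (+1); total 6.
No residual Depot→Port path; max flow = 6.
Certifying cut of size 6: {Depot→Jct1, Depot→Port, HubA→Jct3, HubC→Port, Jct2→Port, Y2→Port}.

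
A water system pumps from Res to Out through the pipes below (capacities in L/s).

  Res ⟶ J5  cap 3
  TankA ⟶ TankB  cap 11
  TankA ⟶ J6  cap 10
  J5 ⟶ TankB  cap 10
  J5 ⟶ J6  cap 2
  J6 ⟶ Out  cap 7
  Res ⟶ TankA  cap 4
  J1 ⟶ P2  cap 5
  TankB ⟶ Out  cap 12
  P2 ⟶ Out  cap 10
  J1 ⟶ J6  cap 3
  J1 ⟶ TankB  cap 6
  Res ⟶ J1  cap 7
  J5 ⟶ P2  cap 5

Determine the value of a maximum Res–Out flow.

14

Augment Res→TankA→TankB→Out: bottleneck 4, flow now 4.
Augment Res→J1→TankB→Out: bottleneck 6, flow now 10.
Augment Res→J1→P2→Out: bottleneck 1, flow now 11.
Augment Res→J5→TankB→Out: bottleneck 2, flow now 13.
Augment Res→J5→P2→Out: bottleneck 1, flow now 14.
No augmenting path remains; maximum flow = 14.
In the residual graph, reachable from Res: {Res}.
Min-cut edges: Res→TankA (4), Res→J1 (7), Res→J5 (3); capacity 4 + 7 + 3 = 14.
This cut is saturated, so no flow can exceed 14.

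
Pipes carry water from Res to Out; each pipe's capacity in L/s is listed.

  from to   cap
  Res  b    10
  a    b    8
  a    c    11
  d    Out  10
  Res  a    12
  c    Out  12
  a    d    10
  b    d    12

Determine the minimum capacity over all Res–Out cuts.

Augment Res→a→c→Out: bottleneck 11, flow now 11.
Augment Res→a→d→Out: bottleneck 1, flow now 12.
Augment Res→b→d→Out: bottleneck 9, flow now 21.
No augmenting path remains; maximum flow = 21.
By max-flow min-cut, the minimum cut capacity equals the max flow.
In the residual graph, reachable from Res: {Res, a, b, d}.
Min-cut edges: a→c (11), d→Out (10); capacity 11 + 10 = 21.

21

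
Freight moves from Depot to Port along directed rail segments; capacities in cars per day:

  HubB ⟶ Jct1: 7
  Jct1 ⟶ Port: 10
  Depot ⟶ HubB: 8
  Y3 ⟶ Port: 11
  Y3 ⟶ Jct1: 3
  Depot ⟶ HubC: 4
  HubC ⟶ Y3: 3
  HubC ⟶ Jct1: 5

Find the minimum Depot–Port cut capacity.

11

Augment Depot→HubC→Y3→Port: bottleneck 3, flow now 3.
Augment Depot→HubC→Jct1→Port: bottleneck 1, flow now 4.
Augment Depot→HubB→Jct1→Port: bottleneck 7, flow now 11.
No augmenting path remains; maximum flow = 11.
By max-flow min-cut, the minimum cut capacity equals the max flow.
In the residual graph, reachable from Depot: {Depot, HubB}.
Min-cut edges: Depot→HubC (4), HubB→Jct1 (7); capacity 4 + 7 = 11.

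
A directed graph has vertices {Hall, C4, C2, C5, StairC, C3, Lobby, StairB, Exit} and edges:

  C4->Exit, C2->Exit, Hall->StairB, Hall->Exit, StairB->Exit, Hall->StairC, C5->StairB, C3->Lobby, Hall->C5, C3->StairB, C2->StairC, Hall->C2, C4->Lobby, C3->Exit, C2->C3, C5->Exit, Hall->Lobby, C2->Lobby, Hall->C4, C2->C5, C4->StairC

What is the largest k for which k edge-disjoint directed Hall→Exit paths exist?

Assign every edge capacity 1; by Menger, the answer equals the max flow.
Path Hall→Exit (+1); total 1.
Path Hall→C4→Exit (+1); total 2.
Path Hall→C2→Exit (+1); total 3.
Path Hall→C5→Exit (+1); total 4.
Path Hall→StairB→Exit (+1); total 5.
No residual Hall→Exit path; max flow = 5.
Certifying cut of size 5: {Hall→C2, Hall→C4, Hall→C5, Hall→Exit, Hall→StairB}.

5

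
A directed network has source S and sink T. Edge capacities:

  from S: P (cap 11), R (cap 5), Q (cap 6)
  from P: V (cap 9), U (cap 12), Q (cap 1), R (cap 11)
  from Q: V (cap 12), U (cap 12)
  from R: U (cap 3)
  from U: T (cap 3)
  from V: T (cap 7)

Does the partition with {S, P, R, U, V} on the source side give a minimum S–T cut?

No — its capacity is 17, but the minimum cut has capacity 10.

Given cut capacity: 6 + 1 + 3 + 7 = 17.
Augment S→P→U→T: bottleneck 3, flow now 3.
Augment S→P→V→T: bottleneck 7, flow now 10.
No augmenting path remains; maximum flow = 10.
In the residual graph, reachable from S: {S, P, Q, R, U, V}.
Min-cut edges: U→T (3), V→T (7); capacity 3 + 7 = 10.
Cut capacity 17 exceeds the max flow 10, so it is not minimum.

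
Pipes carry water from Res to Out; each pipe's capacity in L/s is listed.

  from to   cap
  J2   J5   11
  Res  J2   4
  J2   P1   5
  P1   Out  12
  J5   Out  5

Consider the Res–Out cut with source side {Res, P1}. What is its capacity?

16

Edges leaving {Res, P1}: Res→J2 (4), P1→Out (12).
Cut capacity = 4 + 12 = 16.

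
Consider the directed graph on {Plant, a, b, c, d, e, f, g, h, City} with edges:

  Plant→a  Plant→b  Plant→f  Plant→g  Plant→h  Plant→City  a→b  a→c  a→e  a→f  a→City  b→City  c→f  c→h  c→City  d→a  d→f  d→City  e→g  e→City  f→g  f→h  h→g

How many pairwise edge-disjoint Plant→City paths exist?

3

Assign every edge capacity 1; by Menger, the answer equals the max flow.
Path Plant→City (+1); total 1.
Path Plant→a→City (+1); total 2.
Path Plant→b→City (+1); total 3.
No residual Plant→City path; max flow = 3.
Certifying cut of size 3: {Plant→City, Plant→a, Plant→b}.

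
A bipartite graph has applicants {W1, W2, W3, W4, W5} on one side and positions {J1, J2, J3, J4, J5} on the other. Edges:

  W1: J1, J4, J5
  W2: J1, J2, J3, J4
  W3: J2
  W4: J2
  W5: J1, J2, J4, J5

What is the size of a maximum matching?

4

Unit-capacity flow: source→left, listed edges, right→sink; max matching = max flow.
Augmenting path W1→J1 (+1); matched 1.
Augmenting path W2→J2 (+1); matched 2.
Augmenting path W5→J4 (+1); matched 3.
Augmenting path W3→J2→W2→J3 (+1); matched 4.
No augmenting path remains; maximum matching = 4.
König certificate: {W1, W2, W5, J2} is a vertex cover of size 4 (every listed pair touches it), so no matching can be larger.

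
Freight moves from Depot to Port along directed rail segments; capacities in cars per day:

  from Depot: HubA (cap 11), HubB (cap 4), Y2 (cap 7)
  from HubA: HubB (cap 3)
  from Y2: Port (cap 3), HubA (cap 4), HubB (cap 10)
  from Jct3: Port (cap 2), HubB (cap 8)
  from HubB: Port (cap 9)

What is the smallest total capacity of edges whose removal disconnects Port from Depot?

Augment Depot→Y2→Port: bottleneck 3, flow now 3.
Augment Depot→HubB→Port: bottleneck 4, flow now 7.
Augment Depot→HubA→HubB→Port: bottleneck 3, flow now 10.
Augment Depot→Y2→HubB→Port: bottleneck 2, flow now 12.
No augmenting path remains; maximum flow = 12.
By max-flow min-cut, the minimum cut capacity equals the max flow.
In the residual graph, reachable from Depot: {Depot, HubA, Y2, HubB}.
Min-cut edges: Y2→Port (3), HubB→Port (9); capacity 3 + 9 = 12.

12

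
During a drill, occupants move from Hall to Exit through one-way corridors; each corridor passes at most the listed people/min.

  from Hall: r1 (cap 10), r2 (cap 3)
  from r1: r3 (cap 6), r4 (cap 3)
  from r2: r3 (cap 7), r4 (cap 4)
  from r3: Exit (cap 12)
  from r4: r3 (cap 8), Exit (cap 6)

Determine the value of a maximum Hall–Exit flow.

Augment Hall→r1→r3→Exit: bottleneck 6, flow now 6.
Augment Hall→r1→r4→Exit: bottleneck 3, flow now 9.
Augment Hall→r2→r3→Exit: bottleneck 3, flow now 12.
No augmenting path remains; maximum flow = 12.
In the residual graph, reachable from Hall: {Hall, r1}.
Min-cut edges: Hall→r2 (3), r1→r3 (6), r1→r4 (3); capacity 3 + 6 + 3 = 12.
This cut is saturated, so no flow can exceed 12.

12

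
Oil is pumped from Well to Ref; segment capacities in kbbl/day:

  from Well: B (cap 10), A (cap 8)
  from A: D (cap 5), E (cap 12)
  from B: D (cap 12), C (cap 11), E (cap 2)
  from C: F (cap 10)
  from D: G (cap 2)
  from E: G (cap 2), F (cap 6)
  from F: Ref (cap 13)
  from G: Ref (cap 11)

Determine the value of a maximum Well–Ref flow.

17

Augment Well→A→D→G→Ref: bottleneck 2, flow now 2.
Augment Well→A→E→F→Ref: bottleneck 6, flow now 8.
Augment Well→B→C→F→Ref: bottleneck 7, flow now 15.
Augment Well→B→E→G→Ref: bottleneck 2, flow now 17.
No augmenting path remains; maximum flow = 17.
In the residual graph, reachable from Well: {Well, A, B, C, D, E, F}.
Min-cut edges: D→G (2), E→G (2), F→Ref (13); capacity 2 + 2 + 13 = 17.
This cut is saturated, so no flow can exceed 17.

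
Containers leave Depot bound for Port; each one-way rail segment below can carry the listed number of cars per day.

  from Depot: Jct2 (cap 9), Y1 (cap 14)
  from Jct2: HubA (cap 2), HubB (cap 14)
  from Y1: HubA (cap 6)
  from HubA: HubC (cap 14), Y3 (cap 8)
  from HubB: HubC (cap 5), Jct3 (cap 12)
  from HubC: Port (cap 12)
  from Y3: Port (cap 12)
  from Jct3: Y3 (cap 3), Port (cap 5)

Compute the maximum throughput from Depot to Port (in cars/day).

Augment Depot→Jct2→HubA→HubC→Port: bottleneck 2, flow now 2.
Augment Depot→Jct2→HubB→HubC→Port: bottleneck 5, flow now 7.
Augment Depot→Jct2→HubB→Jct3→Port: bottleneck 2, flow now 9.
Augment Depot→Y1→HubA→HubC→Port: bottleneck 5, flow now 14.
Augment Depot→Y1→HubA→Y3→Port: bottleneck 1, flow now 15.
No augmenting path remains; maximum flow = 15.
In the residual graph, reachable from Depot: {Depot, Y1}.
Min-cut edges: Depot→Jct2 (9), Y1→HubA (6); capacity 9 + 6 = 15.
This cut is saturated, so no flow can exceed 15.

15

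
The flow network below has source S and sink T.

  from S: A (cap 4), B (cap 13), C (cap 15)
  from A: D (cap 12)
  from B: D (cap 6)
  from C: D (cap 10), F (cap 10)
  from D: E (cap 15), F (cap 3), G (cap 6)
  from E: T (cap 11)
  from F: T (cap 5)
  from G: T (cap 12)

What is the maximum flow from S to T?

Augment S→C→F→T: bottleneck 5, flow now 5.
Augment S→A→D→E→T: bottleneck 4, flow now 9.
Augment S→B→D→E→T: bottleneck 6, flow now 15.
Augment S→C→D→E→T: bottleneck 1, flow now 16.
Augment S→C→D→G→T: bottleneck 6, flow now 22.
No augmenting path remains; maximum flow = 22.
In the residual graph, reachable from S: {S, A, B, C, D, E, F}.
Min-cut edges: D→G (6), E→T (11), F→T (5); capacity 6 + 11 + 5 = 22.
This cut is saturated, so no flow can exceed 22.

22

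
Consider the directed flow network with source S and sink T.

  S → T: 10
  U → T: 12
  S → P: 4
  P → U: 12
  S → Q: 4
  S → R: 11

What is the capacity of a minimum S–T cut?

Augment S→T: bottleneck 10, flow now 10.
Augment S→P→U→T: bottleneck 4, flow now 14.
No augmenting path remains; maximum flow = 14.
By max-flow min-cut, the minimum cut capacity equals the max flow.
In the residual graph, reachable from S: {S, Q, R}.
Min-cut edges: S→P (4), S→T (10); capacity 4 + 10 = 14.

14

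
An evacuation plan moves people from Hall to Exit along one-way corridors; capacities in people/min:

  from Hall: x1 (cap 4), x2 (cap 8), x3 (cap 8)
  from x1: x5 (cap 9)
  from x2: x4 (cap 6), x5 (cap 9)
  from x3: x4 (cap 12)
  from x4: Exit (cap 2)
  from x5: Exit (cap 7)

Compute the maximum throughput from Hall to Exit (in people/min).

Augment Hall→x1→x5→Exit: bottleneck 4, flow now 4.
Augment Hall→x2→x4→Exit: bottleneck 2, flow now 6.
Augment Hall→x2→x5→Exit: bottleneck 3, flow now 9.
No augmenting path remains; maximum flow = 9.
In the residual graph, reachable from Hall: {Hall, x1, x2, x3, x4, x5}.
Min-cut edges: x4→Exit (2), x5→Exit (7); capacity 2 + 7 = 9.
This cut is saturated, so no flow can exceed 9.

9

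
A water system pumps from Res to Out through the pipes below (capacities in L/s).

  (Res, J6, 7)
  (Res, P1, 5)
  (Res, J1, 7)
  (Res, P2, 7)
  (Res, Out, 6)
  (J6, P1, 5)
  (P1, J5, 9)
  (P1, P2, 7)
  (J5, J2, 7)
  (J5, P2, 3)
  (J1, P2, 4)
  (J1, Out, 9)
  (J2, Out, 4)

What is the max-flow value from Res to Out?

Augment Res→Out: bottleneck 6, flow now 6.
Augment Res→J1→Out: bottleneck 7, flow now 13.
Augment Res→P1→J5→J2→Out: bottleneck 4, flow now 17.
No augmenting path remains; maximum flow = 17.
In the residual graph, reachable from Res: {Res, J6, P1, J5, J2, P2}.
Min-cut edges: Res→J1 (7), Res→Out (6), J2→Out (4); capacity 7 + 6 + 4 = 17.
This cut is saturated, so no flow can exceed 17.

17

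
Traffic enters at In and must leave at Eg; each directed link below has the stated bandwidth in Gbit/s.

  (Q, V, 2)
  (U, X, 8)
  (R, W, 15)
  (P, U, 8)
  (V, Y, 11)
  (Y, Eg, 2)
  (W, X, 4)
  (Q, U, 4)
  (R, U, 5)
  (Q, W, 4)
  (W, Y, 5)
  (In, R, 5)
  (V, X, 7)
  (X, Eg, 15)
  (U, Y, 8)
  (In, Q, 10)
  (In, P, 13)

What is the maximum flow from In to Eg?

Augment In→P→U→X→Eg: bottleneck 8, flow now 8.
Augment In→Q→U→Y→Eg: bottleneck 2, flow now 10.
Augment In→Q→V→X→Eg: bottleneck 2, flow now 12.
Augment In→Q→W→X→Eg: bottleneck 4, flow now 16.
No augmenting path remains; maximum flow = 16.
In the residual graph, reachable from In: {In, P, Q, R, U, W, Y}.
Min-cut edges: Q→V (2), U→X (8), W→X (4), Y→Eg (2); capacity 2 + 8 + 4 + 2 = 16.
This cut is saturated, so no flow can exceed 16.

16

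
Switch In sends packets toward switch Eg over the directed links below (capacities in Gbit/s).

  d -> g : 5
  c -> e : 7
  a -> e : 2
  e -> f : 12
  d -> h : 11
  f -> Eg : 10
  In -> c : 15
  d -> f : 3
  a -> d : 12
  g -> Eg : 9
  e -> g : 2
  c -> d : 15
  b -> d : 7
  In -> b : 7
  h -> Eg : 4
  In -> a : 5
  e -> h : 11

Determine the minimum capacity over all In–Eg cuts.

21

Augment In→a→d→f→Eg: bottleneck 3, flow now 3.
Augment In→a→d→g→Eg: bottleneck 2, flow now 5.
Augment In→b→d→g→Eg: bottleneck 3, flow now 8.
Augment In→b→d→h→Eg: bottleneck 4, flow now 12.
Augment In→c→e→f→Eg: bottleneck 7, flow now 19.
Augment In→c→d→a→e→g→Eg: bottleneck 2, flow now 21. (uses reverse residual edge)
No augmenting path remains; maximum flow = 21.
By max-flow min-cut, the minimum cut capacity equals the max flow.
In the residual graph, reachable from In: {In, a, b, c, d, h}.
Min-cut edges: a→e (2), c→e (7), d→f (3), d→g (5), h→Eg (4); capacity 2 + 7 + 3 + 5 + 4 = 21.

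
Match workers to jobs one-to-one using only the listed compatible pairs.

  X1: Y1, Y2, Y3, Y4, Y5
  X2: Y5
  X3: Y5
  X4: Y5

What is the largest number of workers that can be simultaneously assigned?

2

Unit-capacity flow: source→left, listed edges, right→sink; max matching = max flow.
Augmenting path X1→Y1 (+1); matched 1.
Augmenting path X2→Y5 (+1); matched 2.
No augmenting path remains; maximum matching = 2.
König certificate: {X1, Y5} is a vertex cover of size 2 (every listed pair touches it), so no matching can be larger.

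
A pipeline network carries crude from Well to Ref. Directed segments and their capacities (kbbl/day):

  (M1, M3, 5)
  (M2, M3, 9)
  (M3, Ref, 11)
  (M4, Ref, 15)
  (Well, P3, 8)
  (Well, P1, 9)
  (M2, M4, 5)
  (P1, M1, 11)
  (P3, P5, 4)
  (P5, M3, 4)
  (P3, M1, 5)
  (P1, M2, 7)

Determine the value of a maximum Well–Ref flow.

Augment Well→P1→M1→M3→Ref: bottleneck 5, flow now 5.
Augment Well→P1→M2→M4→Ref: bottleneck 4, flow now 9.
Augment Well→P3→P5→M3→Ref: bottleneck 4, flow now 13.
Augment Well→P3→M1→P1→M2→M4→Ref: bottleneck 1, flow now 14. (uses reverse residual edge)
Augment Well→P3→M1→P1→M2→M3→Ref: bottleneck 2, flow now 16. (uses reverse residual edge)
No augmenting path remains; maximum flow = 16.
In the residual graph, reachable from Well: {Well, P1, P3, M1}.
Min-cut edges: P1→M2 (7), P3→P5 (4), M1→M3 (5); capacity 7 + 4 + 5 = 16.
This cut is saturated, so no flow can exceed 16.

16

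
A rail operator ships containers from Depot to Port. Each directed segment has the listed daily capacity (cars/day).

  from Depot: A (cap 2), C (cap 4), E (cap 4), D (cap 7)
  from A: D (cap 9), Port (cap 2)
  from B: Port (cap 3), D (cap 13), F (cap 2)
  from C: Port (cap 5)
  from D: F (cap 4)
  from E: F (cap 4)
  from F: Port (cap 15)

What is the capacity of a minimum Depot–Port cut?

Augment Depot→A→Port: bottleneck 2, flow now 2.
Augment Depot→C→Port: bottleneck 4, flow now 6.
Augment Depot→D→F→Port: bottleneck 4, flow now 10.
Augment Depot→E→F→Port: bottleneck 4, flow now 14.
No augmenting path remains; maximum flow = 14.
By max-flow min-cut, the minimum cut capacity equals the max flow.
In the residual graph, reachable from Depot: {Depot, D}.
Min-cut edges: Depot→A (2), Depot→C (4), Depot→E (4), D→F (4); capacity 2 + 4 + 4 + 4 = 14.

14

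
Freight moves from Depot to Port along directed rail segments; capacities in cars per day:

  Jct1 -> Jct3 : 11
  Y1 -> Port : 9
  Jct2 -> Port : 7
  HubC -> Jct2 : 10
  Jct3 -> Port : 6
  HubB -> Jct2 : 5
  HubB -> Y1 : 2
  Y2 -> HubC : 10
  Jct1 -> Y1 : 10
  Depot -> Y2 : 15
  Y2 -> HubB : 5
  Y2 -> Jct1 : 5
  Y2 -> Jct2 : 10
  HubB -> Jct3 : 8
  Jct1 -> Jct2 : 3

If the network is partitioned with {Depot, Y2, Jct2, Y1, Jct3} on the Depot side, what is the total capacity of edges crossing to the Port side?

42

Edges leaving {Depot, Y2, Jct2, Y1, Jct3}: Y2→HubC (10), Y2→HubB (5), Y2→Jct1 (5), Jct2→Port (7), Y1→Port (9), Jct3→Port (6).
Cut capacity = 10 + 5 + 5 + 7 + 9 + 6 = 42.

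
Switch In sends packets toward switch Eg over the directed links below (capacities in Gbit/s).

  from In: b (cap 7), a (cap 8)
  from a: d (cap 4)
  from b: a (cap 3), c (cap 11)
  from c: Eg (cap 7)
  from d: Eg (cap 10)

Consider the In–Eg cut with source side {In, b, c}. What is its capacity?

18

Edges leaving {In, b, c}: In→a (8), b→a (3), c→Eg (7).
Cut capacity = 8 + 3 + 7 = 18.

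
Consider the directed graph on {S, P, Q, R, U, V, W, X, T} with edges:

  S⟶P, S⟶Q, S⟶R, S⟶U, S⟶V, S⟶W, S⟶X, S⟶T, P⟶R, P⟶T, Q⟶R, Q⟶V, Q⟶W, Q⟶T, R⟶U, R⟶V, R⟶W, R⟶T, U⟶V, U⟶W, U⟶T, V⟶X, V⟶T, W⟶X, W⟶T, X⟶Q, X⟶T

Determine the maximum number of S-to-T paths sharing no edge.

8

Assign every edge capacity 1; by Menger, the answer equals the max flow.
Path S→T (+1); total 1.
Path S→P→T (+1); total 2.
Path S→Q→T (+1); total 3.
Path S→R→T (+1); total 4.
Path S→U→T (+1); total 5.
Path S→V→T (+1); total 6.
Path S→W→T (+1); total 7.
Path S→X→T (+1); total 8.
No residual S→T path; max flow = 8.
Certifying cut of size 8: {S→P, S→Q, S→R, S→T, S→U, S→V, S→W, S→X}.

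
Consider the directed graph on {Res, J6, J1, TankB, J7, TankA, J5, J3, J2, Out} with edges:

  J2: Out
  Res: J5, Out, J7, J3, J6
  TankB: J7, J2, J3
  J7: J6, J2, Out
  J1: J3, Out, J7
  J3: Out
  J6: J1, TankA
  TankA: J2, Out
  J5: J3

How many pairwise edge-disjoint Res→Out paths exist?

4

Assign every edge capacity 1; by Menger, the answer equals the max flow.
Path Res→Out (+1); total 1.
Path Res→J7→Out (+1); total 2.
Path Res→J3→Out (+1); total 3.
Path Res→J6→J1→Out (+1); total 4.
No residual Res→Out path; max flow = 4.
Certifying cut of size 4: {J3→Out, Res→J6, Res→J7, Res→Out}.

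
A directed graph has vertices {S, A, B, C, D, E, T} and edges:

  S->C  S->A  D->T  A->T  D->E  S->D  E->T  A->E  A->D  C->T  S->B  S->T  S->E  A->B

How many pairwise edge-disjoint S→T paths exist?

5

Assign every edge capacity 1; by Menger, the answer equals the max flow.
Path S→T (+1); total 1.
Path S→A→T (+1); total 2.
Path S→C→T (+1); total 3.
Path S→D→T (+1); total 4.
Path S→E→T (+1); total 5.
No residual S→T path; max flow = 5.
Certifying cut of size 5: {S→A, S→C, S→D, S→E, S→T}.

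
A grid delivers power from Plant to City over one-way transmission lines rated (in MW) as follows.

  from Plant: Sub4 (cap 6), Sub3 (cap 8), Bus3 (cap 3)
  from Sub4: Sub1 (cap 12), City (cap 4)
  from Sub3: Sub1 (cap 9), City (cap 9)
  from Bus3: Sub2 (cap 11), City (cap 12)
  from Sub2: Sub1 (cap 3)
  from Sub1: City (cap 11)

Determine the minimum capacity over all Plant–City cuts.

17

Augment Plant→Sub4→City: bottleneck 4, flow now 4.
Augment Plant→Sub3→City: bottleneck 8, flow now 12.
Augment Plant→Bus3→City: bottleneck 3, flow now 15.
Augment Plant→Sub4→Sub1→City: bottleneck 2, flow now 17.
No augmenting path remains; maximum flow = 17.
By max-flow min-cut, the minimum cut capacity equals the max flow.
In the residual graph, reachable from Plant: {Plant}.
Min-cut edges: Plant→Sub4 (6), Plant→Sub3 (8), Plant→Bus3 (3); capacity 6 + 8 + 3 = 17.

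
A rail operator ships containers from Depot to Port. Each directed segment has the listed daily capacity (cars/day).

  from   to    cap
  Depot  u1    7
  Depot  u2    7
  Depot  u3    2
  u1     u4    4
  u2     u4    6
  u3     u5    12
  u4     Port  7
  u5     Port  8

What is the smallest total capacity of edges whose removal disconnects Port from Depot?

9

Augment Depot→u1→u4→Port: bottleneck 4, flow now 4.
Augment Depot→u2→u4→Port: bottleneck 3, flow now 7.
Augment Depot→u3→u5→Port: bottleneck 2, flow now 9.
No augmenting path remains; maximum flow = 9.
By max-flow min-cut, the minimum cut capacity equals the max flow.
In the residual graph, reachable from Depot: {Depot, u1, u2, u4}.
Min-cut edges: Depot→u3 (2), u4→Port (7); capacity 2 + 7 = 9.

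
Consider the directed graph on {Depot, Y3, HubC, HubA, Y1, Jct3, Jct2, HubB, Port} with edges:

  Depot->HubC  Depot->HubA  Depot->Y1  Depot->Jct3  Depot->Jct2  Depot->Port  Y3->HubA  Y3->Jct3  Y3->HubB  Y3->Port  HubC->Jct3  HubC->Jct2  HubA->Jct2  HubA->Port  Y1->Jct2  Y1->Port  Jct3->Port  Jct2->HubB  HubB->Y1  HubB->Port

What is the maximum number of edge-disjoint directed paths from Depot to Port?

5

Assign every edge capacity 1; by Menger, the answer equals the max flow.
Path Depot→Port (+1); total 1.
Path Depot→HubA→Port (+1); total 2.
Path Depot→Y1→Port (+1); total 3.
Path Depot→Jct3→Port (+1); total 4.
Path Depot→Jct2→HubB→Port (+1); total 5.
No residual Depot→Port path; max flow = 5.
Certifying cut of size 5: {Depot→HubA, Depot→Port, Depot→Y1, Jct2→HubB, Jct3→Port}.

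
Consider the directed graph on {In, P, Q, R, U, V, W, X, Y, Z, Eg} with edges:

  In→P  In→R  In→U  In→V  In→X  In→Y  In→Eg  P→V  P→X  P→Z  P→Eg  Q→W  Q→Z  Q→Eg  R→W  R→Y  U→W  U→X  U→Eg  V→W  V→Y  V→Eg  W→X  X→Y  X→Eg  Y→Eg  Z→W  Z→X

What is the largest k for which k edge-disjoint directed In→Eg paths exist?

Assign every edge capacity 1; by Menger, the answer equals the max flow.
Path In→Eg (+1); total 1.
Path In→P→Eg (+1); total 2.
Path In→U→Eg (+1); total 3.
Path In→V→Eg (+1); total 4.
Path In→X→Eg (+1); total 5.
Path In→Y→Eg (+1); total 6.
No residual In→Eg path; max flow = 6.
Certifying cut of size 6: {In→Eg, In→P, In→U, In→V, X→Eg, Y→Eg}.

6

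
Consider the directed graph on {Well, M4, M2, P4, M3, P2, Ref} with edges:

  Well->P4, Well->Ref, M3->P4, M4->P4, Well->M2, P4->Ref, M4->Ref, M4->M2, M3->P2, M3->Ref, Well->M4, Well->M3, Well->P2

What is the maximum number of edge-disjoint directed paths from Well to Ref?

4

Assign every edge capacity 1; by Menger, the answer equals the max flow.
Path Well→Ref (+1); total 1.
Path Well→M4→Ref (+1); total 2.
Path Well→P4→Ref (+1); total 3.
Path Well→M3→Ref (+1); total 4.
No residual Well→Ref path; max flow = 4.
Certifying cut of size 4: {Well→M3, Well→M4, Well→P4, Well→Ref}.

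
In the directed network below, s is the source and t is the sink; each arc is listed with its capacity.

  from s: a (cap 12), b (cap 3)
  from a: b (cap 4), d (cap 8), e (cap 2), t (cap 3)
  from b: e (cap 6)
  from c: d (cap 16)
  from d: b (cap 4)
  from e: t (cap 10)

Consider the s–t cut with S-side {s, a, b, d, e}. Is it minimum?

Given cut capacity: 3 + 10 = 13.
Augment s→a→t: bottleneck 3, flow now 3.
Augment s→a→e→t: bottleneck 2, flow now 5.
Augment s→b→e→t: bottleneck 3, flow now 8.
Augment s→a→b→e→t: bottleneck 3, flow now 11.
No augmenting path remains; maximum flow = 11.
In the residual graph, reachable from s: {s, a, b, d}.
Min-cut edges: a→e (2), a→t (3), b→e (6); capacity 2 + 3 + 6 = 11.
Cut capacity 13 exceeds the max flow 11, so it is not minimum.

No — its capacity is 13, but the minimum cut has capacity 11.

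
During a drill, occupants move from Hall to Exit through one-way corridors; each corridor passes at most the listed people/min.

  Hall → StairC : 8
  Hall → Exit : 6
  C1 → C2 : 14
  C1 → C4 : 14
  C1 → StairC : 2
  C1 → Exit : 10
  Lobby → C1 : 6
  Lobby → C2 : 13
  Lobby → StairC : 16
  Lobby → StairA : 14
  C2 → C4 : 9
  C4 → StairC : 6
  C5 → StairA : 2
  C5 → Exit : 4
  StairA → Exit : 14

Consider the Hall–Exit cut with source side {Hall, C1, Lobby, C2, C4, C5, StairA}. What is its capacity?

Edges leaving {Hall, C1, Lobby, C2, C4, C5, StairA}: Hall→StairC (8), Hall→Exit (6), C1→StairC (2), C1→Exit (10), Lobby→StairC (16), C4→StairC (6), C5→Exit (4), StairA→Exit (14).
Cut capacity = 8 + 6 + 2 + 10 + 16 + 6 + 4 + 14 = 66.

66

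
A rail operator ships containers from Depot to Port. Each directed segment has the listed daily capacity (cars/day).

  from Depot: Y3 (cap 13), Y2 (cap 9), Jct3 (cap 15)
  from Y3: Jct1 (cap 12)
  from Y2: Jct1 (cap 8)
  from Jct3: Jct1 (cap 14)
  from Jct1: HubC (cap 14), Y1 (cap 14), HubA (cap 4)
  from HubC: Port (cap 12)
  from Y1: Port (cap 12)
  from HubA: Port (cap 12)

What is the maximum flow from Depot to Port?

Augment Depot→Y3→Jct1→HubC→Port: bottleneck 12, flow now 12.
Augment Depot→Y2→Jct1→Y1→Port: bottleneck 8, flow now 20.
Augment Depot→Jct3→Jct1→Y1→Port: bottleneck 4, flow now 24.
Augment Depot→Jct3→Jct1→HubA→Port: bottleneck 4, flow now 28.
No augmenting path remains; maximum flow = 28.
In the residual graph, reachable from Depot: {Depot, Y3, Y2, Jct3, Jct1, HubC, Y1}.
Min-cut edges: Jct1→HubA (4), HubC→Port (12), Y1→Port (12); capacity 4 + 12 + 12 = 28.
This cut is saturated, so no flow can exceed 28.

28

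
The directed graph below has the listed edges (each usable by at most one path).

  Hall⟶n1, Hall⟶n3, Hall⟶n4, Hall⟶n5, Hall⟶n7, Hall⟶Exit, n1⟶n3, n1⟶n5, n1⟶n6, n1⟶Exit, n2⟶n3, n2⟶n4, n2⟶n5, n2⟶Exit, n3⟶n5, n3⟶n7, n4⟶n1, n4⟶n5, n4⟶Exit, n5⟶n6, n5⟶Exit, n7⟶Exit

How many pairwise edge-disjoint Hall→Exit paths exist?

Assign every edge capacity 1; by Menger, the answer equals the max flow.
Path Hall→Exit (+1); total 1.
Path Hall→n1→Exit (+1); total 2.
Path Hall→n4→Exit (+1); total 3.
Path Hall→n5→Exit (+1); total 4.
Path Hall→n7→Exit (+1); total 5.
No residual Hall→Exit path; max flow = 5.
Certifying cut of size 5: {Hall→Exit, Hall→n1, Hall→n4, n5→Exit, n7→Exit}.

5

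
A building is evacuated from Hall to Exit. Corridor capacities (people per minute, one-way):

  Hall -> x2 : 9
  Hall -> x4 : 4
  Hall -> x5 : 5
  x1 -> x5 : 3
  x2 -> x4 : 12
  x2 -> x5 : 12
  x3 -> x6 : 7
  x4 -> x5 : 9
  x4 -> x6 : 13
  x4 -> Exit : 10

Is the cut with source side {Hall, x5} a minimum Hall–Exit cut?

No — its capacity is 13, but the minimum cut has capacity 10.

Given cut capacity: 9 + 4 = 13.
Augment Hall→x4→Exit: bottleneck 4, flow now 4.
Augment Hall→x2→x4→Exit: bottleneck 6, flow now 10.
No augmenting path remains; maximum flow = 10.
In the residual graph, reachable from Hall: {Hall, x2, x4, x5, x6}.
Min-cut edges: x4→Exit (10); capacity 10 = 10.
Cut capacity 13 exceeds the max flow 10, so it is not minimum.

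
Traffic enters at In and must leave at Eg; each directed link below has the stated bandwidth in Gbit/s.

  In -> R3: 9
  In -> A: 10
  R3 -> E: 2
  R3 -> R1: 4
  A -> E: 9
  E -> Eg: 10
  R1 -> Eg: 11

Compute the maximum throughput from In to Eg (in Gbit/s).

14

Augment In→R3→E→Eg: bottleneck 2, flow now 2.
Augment In→R3→R1→Eg: bottleneck 4, flow now 6.
Augment In→A→E→Eg: bottleneck 8, flow now 14.
No augmenting path remains; maximum flow = 14.
In the residual graph, reachable from In: {In, R3, A, E}.
Min-cut edges: R3→R1 (4), E→Eg (10); capacity 4 + 10 = 14.
This cut is saturated, so no flow can exceed 14.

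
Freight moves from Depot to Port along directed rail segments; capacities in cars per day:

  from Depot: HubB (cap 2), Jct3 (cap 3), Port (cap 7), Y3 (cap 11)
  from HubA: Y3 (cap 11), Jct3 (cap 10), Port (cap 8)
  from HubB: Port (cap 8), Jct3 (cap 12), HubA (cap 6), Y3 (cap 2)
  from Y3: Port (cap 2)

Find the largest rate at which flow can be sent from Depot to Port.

11

Augment Depot→Port: bottleneck 7, flow now 7.
Augment Depot→HubB→Port: bottleneck 2, flow now 9.
Augment Depot→Y3→Port: bottleneck 2, flow now 11.
No augmenting path remains; maximum flow = 11.
In the residual graph, reachable from Depot: {Depot, Y3, Jct3}.
Min-cut edges: Depot→HubB (2), Depot→Port (7), Y3→Port (2); capacity 2 + 7 + 2 = 11.
This cut is saturated, so no flow can exceed 11.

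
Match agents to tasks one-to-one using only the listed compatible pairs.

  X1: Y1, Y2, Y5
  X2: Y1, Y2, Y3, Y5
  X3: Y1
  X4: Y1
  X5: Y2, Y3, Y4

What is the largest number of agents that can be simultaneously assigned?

4

Unit-capacity flow: source→left, listed edges, right→sink; max matching = max flow.
Augmenting path X1→Y1 (+1); matched 1.
Augmenting path X2→Y2 (+1); matched 2.
Augmenting path X5→Y3 (+1); matched 3.
Augmenting path X3→Y1→X1→Y5 (+1); matched 4.
No augmenting path remains; maximum matching = 4.
König certificate: {X1, X2, X5, Y1} is a vertex cover of size 4 (every listed pair touches it), so no matching can be larger.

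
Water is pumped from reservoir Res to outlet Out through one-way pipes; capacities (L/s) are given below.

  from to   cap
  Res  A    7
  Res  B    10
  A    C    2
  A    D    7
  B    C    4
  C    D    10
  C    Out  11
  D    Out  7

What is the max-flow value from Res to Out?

11

Augment Res→A→C→Out: bottleneck 2, flow now 2.
Augment Res→A→D→Out: bottleneck 5, flow now 7.
Augment Res→B→C→Out: bottleneck 4, flow now 11.
No augmenting path remains; maximum flow = 11.
In the residual graph, reachable from Res: {Res, B}.
Min-cut edges: Res→A (7), B→C (4); capacity 7 + 4 = 11.
This cut is saturated, so no flow can exceed 11.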